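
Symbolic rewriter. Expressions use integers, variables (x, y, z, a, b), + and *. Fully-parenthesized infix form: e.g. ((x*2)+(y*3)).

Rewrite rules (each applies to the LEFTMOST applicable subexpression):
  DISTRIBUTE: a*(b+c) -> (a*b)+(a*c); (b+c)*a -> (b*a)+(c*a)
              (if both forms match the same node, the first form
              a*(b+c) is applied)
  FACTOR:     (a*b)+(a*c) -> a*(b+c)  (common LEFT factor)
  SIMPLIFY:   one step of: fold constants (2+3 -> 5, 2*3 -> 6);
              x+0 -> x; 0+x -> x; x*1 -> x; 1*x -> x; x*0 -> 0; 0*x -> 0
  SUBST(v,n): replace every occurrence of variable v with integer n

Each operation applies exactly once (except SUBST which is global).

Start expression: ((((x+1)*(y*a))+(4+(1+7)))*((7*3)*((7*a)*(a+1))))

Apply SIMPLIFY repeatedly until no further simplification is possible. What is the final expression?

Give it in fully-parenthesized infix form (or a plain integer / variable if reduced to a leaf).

Start: ((((x+1)*(y*a))+(4+(1+7)))*((7*3)*((7*a)*(a+1))))
Step 1: at LRR: (1+7) -> 8; overall: ((((x+1)*(y*a))+(4+(1+7)))*((7*3)*((7*a)*(a+1)))) -> ((((x+1)*(y*a))+(4+8))*((7*3)*((7*a)*(a+1))))
Step 2: at LR: (4+8) -> 12; overall: ((((x+1)*(y*a))+(4+8))*((7*3)*((7*a)*(a+1)))) -> ((((x+1)*(y*a))+12)*((7*3)*((7*a)*(a+1))))
Step 3: at RL: (7*3) -> 21; overall: ((((x+1)*(y*a))+12)*((7*3)*((7*a)*(a+1)))) -> ((((x+1)*(y*a))+12)*(21*((7*a)*(a+1))))
Fixed point: ((((x+1)*(y*a))+12)*(21*((7*a)*(a+1))))

Answer: ((((x+1)*(y*a))+12)*(21*((7*a)*(a+1))))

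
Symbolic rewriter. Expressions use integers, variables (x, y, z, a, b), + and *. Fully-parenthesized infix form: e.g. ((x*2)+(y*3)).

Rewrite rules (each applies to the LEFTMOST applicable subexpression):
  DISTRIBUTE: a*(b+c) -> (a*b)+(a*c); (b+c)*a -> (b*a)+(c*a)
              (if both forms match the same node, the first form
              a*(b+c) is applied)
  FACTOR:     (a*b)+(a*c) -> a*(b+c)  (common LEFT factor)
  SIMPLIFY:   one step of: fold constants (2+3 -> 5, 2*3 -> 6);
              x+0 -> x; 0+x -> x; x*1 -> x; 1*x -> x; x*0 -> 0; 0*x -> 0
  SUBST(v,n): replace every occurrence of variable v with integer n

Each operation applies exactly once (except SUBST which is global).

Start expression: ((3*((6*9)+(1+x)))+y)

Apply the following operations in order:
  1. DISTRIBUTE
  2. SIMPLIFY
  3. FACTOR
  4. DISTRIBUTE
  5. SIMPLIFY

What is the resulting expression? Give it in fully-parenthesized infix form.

Answer: ((162+(3*(1+x)))+y)

Derivation:
Start: ((3*((6*9)+(1+x)))+y)
Apply DISTRIBUTE at L (target: (3*((6*9)+(1+x)))): ((3*((6*9)+(1+x)))+y) -> (((3*(6*9))+(3*(1+x)))+y)
Apply SIMPLIFY at LLR (target: (6*9)): (((3*(6*9))+(3*(1+x)))+y) -> (((3*54)+(3*(1+x)))+y)
Apply FACTOR at L (target: ((3*54)+(3*(1+x)))): (((3*54)+(3*(1+x)))+y) -> ((3*(54+(1+x)))+y)
Apply DISTRIBUTE at L (target: (3*(54+(1+x)))): ((3*(54+(1+x)))+y) -> (((3*54)+(3*(1+x)))+y)
Apply SIMPLIFY at LL (target: (3*54)): (((3*54)+(3*(1+x)))+y) -> ((162+(3*(1+x)))+y)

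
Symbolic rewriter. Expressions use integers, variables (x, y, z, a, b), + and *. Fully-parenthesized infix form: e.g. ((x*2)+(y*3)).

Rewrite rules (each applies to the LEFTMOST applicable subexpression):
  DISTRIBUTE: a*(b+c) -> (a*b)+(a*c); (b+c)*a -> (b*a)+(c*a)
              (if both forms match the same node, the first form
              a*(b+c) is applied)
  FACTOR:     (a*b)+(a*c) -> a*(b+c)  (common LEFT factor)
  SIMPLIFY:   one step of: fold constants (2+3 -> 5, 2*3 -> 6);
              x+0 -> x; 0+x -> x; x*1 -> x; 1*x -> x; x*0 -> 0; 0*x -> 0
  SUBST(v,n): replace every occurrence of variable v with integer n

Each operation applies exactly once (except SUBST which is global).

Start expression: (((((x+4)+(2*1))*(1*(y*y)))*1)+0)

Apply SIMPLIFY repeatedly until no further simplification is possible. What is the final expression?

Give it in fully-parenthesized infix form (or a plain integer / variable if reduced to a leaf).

Start: (((((x+4)+(2*1))*(1*(y*y)))*1)+0)
Step 1: at root: (((((x+4)+(2*1))*(1*(y*y)))*1)+0) -> ((((x+4)+(2*1))*(1*(y*y)))*1); overall: (((((x+4)+(2*1))*(1*(y*y)))*1)+0) -> ((((x+4)+(2*1))*(1*(y*y)))*1)
Step 2: at root: ((((x+4)+(2*1))*(1*(y*y)))*1) -> (((x+4)+(2*1))*(1*(y*y))); overall: ((((x+4)+(2*1))*(1*(y*y)))*1) -> (((x+4)+(2*1))*(1*(y*y)))
Step 3: at LR: (2*1) -> 2; overall: (((x+4)+(2*1))*(1*(y*y))) -> (((x+4)+2)*(1*(y*y)))
Step 4: at R: (1*(y*y)) -> (y*y); overall: (((x+4)+2)*(1*(y*y))) -> (((x+4)+2)*(y*y))
Fixed point: (((x+4)+2)*(y*y))

Answer: (((x+4)+2)*(y*y))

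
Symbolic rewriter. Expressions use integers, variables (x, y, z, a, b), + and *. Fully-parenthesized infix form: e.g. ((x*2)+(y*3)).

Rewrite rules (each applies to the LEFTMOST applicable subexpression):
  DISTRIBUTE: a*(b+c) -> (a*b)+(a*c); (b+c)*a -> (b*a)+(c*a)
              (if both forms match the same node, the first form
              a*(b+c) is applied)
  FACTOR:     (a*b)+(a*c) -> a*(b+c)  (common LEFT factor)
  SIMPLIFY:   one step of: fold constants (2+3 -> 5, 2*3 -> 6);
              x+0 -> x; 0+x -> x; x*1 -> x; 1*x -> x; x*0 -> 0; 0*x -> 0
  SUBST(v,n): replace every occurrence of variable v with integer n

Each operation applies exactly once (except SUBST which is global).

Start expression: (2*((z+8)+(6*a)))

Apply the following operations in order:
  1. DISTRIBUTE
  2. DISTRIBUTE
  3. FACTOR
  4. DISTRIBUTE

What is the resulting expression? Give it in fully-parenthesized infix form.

Start: (2*((z+8)+(6*a)))
Apply DISTRIBUTE at root (target: (2*((z+8)+(6*a)))): (2*((z+8)+(6*a))) -> ((2*(z+8))+(2*(6*a)))
Apply DISTRIBUTE at L (target: (2*(z+8))): ((2*(z+8))+(2*(6*a))) -> (((2*z)+(2*8))+(2*(6*a)))
Apply FACTOR at L (target: ((2*z)+(2*8))): (((2*z)+(2*8))+(2*(6*a))) -> ((2*(z+8))+(2*(6*a)))
Apply DISTRIBUTE at L (target: (2*(z+8))): ((2*(z+8))+(2*(6*a))) -> (((2*z)+(2*8))+(2*(6*a)))

Answer: (((2*z)+(2*8))+(2*(6*a)))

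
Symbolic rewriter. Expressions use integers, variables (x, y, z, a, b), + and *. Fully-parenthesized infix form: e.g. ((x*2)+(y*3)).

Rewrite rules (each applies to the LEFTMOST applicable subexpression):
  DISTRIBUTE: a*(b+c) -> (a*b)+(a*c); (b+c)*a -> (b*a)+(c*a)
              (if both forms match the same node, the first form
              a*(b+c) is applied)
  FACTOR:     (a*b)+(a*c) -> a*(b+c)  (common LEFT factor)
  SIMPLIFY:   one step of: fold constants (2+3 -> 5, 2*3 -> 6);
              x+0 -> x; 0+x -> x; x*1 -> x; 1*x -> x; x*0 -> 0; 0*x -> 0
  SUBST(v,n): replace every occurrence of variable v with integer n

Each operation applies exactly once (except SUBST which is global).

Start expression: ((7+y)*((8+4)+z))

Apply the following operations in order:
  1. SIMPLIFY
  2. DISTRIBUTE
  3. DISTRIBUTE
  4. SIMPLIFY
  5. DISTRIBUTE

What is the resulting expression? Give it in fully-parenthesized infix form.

Start: ((7+y)*((8+4)+z))
Apply SIMPLIFY at RL (target: (8+4)): ((7+y)*((8+4)+z)) -> ((7+y)*(12+z))
Apply DISTRIBUTE at root (target: ((7+y)*(12+z))): ((7+y)*(12+z)) -> (((7+y)*12)+((7+y)*z))
Apply DISTRIBUTE at L (target: ((7+y)*12)): (((7+y)*12)+((7+y)*z)) -> (((7*12)+(y*12))+((7+y)*z))
Apply SIMPLIFY at LL (target: (7*12)): (((7*12)+(y*12))+((7+y)*z)) -> ((84+(y*12))+((7+y)*z))
Apply DISTRIBUTE at R (target: ((7+y)*z)): ((84+(y*12))+((7+y)*z)) -> ((84+(y*12))+((7*z)+(y*z)))

Answer: ((84+(y*12))+((7*z)+(y*z)))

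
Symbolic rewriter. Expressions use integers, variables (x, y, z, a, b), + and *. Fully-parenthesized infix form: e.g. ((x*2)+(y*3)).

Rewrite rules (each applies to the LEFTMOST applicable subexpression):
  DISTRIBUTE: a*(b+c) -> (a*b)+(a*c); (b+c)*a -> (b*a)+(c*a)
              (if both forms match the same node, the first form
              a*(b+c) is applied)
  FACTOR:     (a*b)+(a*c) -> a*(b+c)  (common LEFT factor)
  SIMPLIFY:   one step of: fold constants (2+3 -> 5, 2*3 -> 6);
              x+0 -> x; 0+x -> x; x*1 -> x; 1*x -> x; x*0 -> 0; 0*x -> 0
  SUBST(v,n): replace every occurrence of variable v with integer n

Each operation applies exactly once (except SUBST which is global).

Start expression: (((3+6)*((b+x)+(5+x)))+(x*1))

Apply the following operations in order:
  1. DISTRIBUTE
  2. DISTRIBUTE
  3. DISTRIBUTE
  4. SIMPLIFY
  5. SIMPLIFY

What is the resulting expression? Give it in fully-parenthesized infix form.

Start: (((3+6)*((b+x)+(5+x)))+(x*1))
Apply DISTRIBUTE at L (target: ((3+6)*((b+x)+(5+x)))): (((3+6)*((b+x)+(5+x)))+(x*1)) -> ((((3+6)*(b+x))+((3+6)*(5+x)))+(x*1))
Apply DISTRIBUTE at LL (target: ((3+6)*(b+x))): ((((3+6)*(b+x))+((3+6)*(5+x)))+(x*1)) -> (((((3+6)*b)+((3+6)*x))+((3+6)*(5+x)))+(x*1))
Apply DISTRIBUTE at LLL (target: ((3+6)*b)): (((((3+6)*b)+((3+6)*x))+((3+6)*(5+x)))+(x*1)) -> (((((3*b)+(6*b))+((3+6)*x))+((3+6)*(5+x)))+(x*1))
Apply SIMPLIFY at LLRL (target: (3+6)): (((((3*b)+(6*b))+((3+6)*x))+((3+6)*(5+x)))+(x*1)) -> (((((3*b)+(6*b))+(9*x))+((3+6)*(5+x)))+(x*1))
Apply SIMPLIFY at LRL (target: (3+6)): (((((3*b)+(6*b))+(9*x))+((3+6)*(5+x)))+(x*1)) -> (((((3*b)+(6*b))+(9*x))+(9*(5+x)))+(x*1))

Answer: (((((3*b)+(6*b))+(9*x))+(9*(5+x)))+(x*1))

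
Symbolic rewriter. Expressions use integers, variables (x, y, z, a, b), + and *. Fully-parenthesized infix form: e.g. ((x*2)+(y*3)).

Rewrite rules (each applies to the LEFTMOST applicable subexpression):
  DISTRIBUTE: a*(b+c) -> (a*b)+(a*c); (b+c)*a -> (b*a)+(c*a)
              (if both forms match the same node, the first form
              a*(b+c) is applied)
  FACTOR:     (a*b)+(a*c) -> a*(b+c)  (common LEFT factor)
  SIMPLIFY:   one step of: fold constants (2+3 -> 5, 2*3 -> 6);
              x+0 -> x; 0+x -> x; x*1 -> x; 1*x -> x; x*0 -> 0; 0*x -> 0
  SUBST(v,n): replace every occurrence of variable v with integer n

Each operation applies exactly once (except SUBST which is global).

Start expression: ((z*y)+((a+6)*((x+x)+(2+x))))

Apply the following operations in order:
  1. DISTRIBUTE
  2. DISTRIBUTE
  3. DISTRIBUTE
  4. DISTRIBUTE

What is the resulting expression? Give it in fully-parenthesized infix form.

Start: ((z*y)+((a+6)*((x+x)+(2+x))))
Apply DISTRIBUTE at R (target: ((a+6)*((x+x)+(2+x)))): ((z*y)+((a+6)*((x+x)+(2+x)))) -> ((z*y)+(((a+6)*(x+x))+((a+6)*(2+x))))
Apply DISTRIBUTE at RL (target: ((a+6)*(x+x))): ((z*y)+(((a+6)*(x+x))+((a+6)*(2+x)))) -> ((z*y)+((((a+6)*x)+((a+6)*x))+((a+6)*(2+x))))
Apply DISTRIBUTE at RLL (target: ((a+6)*x)): ((z*y)+((((a+6)*x)+((a+6)*x))+((a+6)*(2+x)))) -> ((z*y)+((((a*x)+(6*x))+((a+6)*x))+((a+6)*(2+x))))
Apply DISTRIBUTE at RLR (target: ((a+6)*x)): ((z*y)+((((a*x)+(6*x))+((a+6)*x))+((a+6)*(2+x)))) -> ((z*y)+((((a*x)+(6*x))+((a*x)+(6*x)))+((a+6)*(2+x))))

Answer: ((z*y)+((((a*x)+(6*x))+((a*x)+(6*x)))+((a+6)*(2+x))))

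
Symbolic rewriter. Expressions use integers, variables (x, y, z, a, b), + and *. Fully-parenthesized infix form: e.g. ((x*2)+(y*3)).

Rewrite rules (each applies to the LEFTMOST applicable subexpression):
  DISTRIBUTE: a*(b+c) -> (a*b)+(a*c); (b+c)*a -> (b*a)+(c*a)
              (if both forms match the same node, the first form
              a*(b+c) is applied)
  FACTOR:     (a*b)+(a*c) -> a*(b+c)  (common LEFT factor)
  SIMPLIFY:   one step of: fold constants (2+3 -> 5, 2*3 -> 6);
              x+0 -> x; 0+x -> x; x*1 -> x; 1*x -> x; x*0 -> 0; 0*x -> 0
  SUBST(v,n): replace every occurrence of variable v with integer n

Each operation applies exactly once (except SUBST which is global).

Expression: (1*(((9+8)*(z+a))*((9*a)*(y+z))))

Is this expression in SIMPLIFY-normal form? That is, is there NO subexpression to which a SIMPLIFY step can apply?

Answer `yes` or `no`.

Answer: no

Derivation:
Expression: (1*(((9+8)*(z+a))*((9*a)*(y+z))))
Scanning for simplifiable subexpressions (pre-order)...
  at root: (1*(((9+8)*(z+a))*((9*a)*(y+z)))) (SIMPLIFIABLE)
  at R: (((9+8)*(z+a))*((9*a)*(y+z))) (not simplifiable)
  at RL: ((9+8)*(z+a)) (not simplifiable)
  at RLL: (9+8) (SIMPLIFIABLE)
  at RLR: (z+a) (not simplifiable)
  at RR: ((9*a)*(y+z)) (not simplifiable)
  at RRL: (9*a) (not simplifiable)
  at RRR: (y+z) (not simplifiable)
Found simplifiable subexpr at path root: (1*(((9+8)*(z+a))*((9*a)*(y+z))))
One SIMPLIFY step would give: (((9+8)*(z+a))*((9*a)*(y+z)))
-> NOT in normal form.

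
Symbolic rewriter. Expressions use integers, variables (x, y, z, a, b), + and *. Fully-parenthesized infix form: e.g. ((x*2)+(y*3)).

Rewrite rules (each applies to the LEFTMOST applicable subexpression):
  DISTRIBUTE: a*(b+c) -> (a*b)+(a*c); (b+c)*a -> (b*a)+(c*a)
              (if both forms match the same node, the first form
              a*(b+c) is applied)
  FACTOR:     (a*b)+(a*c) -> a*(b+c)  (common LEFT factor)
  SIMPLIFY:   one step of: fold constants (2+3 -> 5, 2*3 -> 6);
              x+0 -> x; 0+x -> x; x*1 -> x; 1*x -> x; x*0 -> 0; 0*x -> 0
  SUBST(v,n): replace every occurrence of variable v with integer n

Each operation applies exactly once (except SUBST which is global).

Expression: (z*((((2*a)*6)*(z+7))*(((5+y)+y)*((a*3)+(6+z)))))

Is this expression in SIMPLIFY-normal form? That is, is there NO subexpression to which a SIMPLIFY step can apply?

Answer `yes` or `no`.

Expression: (z*((((2*a)*6)*(z+7))*(((5+y)+y)*((a*3)+(6+z)))))
Scanning for simplifiable subexpressions (pre-order)...
  at root: (z*((((2*a)*6)*(z+7))*(((5+y)+y)*((a*3)+(6+z))))) (not simplifiable)
  at R: ((((2*a)*6)*(z+7))*(((5+y)+y)*((a*3)+(6+z)))) (not simplifiable)
  at RL: (((2*a)*6)*(z+7)) (not simplifiable)
  at RLL: ((2*a)*6) (not simplifiable)
  at RLLL: (2*a) (not simplifiable)
  at RLR: (z+7) (not simplifiable)
  at RR: (((5+y)+y)*((a*3)+(6+z))) (not simplifiable)
  at RRL: ((5+y)+y) (not simplifiable)
  at RRLL: (5+y) (not simplifiable)
  at RRR: ((a*3)+(6+z)) (not simplifiable)
  at RRRL: (a*3) (not simplifiable)
  at RRRR: (6+z) (not simplifiable)
Result: no simplifiable subexpression found -> normal form.

Answer: yes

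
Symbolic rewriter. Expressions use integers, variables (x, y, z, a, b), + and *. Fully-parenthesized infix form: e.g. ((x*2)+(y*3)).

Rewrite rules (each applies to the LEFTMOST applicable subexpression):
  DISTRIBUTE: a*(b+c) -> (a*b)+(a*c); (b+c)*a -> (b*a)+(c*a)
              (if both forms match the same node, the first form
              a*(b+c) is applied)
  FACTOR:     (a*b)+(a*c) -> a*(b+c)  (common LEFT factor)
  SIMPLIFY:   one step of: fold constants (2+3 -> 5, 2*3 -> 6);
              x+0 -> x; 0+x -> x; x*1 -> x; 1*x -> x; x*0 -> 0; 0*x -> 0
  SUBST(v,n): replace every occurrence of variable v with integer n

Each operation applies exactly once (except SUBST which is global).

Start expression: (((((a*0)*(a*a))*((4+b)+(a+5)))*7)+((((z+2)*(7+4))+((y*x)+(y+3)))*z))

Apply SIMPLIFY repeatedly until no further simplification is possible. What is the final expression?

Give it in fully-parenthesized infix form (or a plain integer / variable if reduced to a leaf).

Start: (((((a*0)*(a*a))*((4+b)+(a+5)))*7)+((((z+2)*(7+4))+((y*x)+(y+3)))*z))
Step 1: at LLLL: (a*0) -> 0; overall: (((((a*0)*(a*a))*((4+b)+(a+5)))*7)+((((z+2)*(7+4))+((y*x)+(y+3)))*z)) -> ((((0*(a*a))*((4+b)+(a+5)))*7)+((((z+2)*(7+4))+((y*x)+(y+3)))*z))
Step 2: at LLL: (0*(a*a)) -> 0; overall: ((((0*(a*a))*((4+b)+(a+5)))*7)+((((z+2)*(7+4))+((y*x)+(y+3)))*z)) -> (((0*((4+b)+(a+5)))*7)+((((z+2)*(7+4))+((y*x)+(y+3)))*z))
Step 3: at LL: (0*((4+b)+(a+5))) -> 0; overall: (((0*((4+b)+(a+5)))*7)+((((z+2)*(7+4))+((y*x)+(y+3)))*z)) -> ((0*7)+((((z+2)*(7+4))+((y*x)+(y+3)))*z))
Step 4: at L: (0*7) -> 0; overall: ((0*7)+((((z+2)*(7+4))+((y*x)+(y+3)))*z)) -> (0+((((z+2)*(7+4))+((y*x)+(y+3)))*z))
Step 5: at root: (0+((((z+2)*(7+4))+((y*x)+(y+3)))*z)) -> ((((z+2)*(7+4))+((y*x)+(y+3)))*z); overall: (0+((((z+2)*(7+4))+((y*x)+(y+3)))*z)) -> ((((z+2)*(7+4))+((y*x)+(y+3)))*z)
Step 6: at LLR: (7+4) -> 11; overall: ((((z+2)*(7+4))+((y*x)+(y+3)))*z) -> ((((z+2)*11)+((y*x)+(y+3)))*z)
Fixed point: ((((z+2)*11)+((y*x)+(y+3)))*z)

Answer: ((((z+2)*11)+((y*x)+(y+3)))*z)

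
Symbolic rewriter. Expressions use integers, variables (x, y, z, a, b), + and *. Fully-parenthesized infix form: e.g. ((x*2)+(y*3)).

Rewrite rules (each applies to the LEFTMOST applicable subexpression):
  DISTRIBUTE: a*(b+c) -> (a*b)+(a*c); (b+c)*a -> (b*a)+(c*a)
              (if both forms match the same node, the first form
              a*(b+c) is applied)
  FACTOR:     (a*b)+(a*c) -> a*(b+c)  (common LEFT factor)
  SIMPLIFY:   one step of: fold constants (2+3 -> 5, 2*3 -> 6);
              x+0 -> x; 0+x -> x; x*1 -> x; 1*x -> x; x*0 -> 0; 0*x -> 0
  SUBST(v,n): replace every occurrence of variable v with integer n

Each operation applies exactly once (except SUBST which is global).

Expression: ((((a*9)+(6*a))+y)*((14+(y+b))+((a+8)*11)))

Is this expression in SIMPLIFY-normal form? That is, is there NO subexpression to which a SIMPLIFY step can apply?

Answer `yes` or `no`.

Answer: yes

Derivation:
Expression: ((((a*9)+(6*a))+y)*((14+(y+b))+((a+8)*11)))
Scanning for simplifiable subexpressions (pre-order)...
  at root: ((((a*9)+(6*a))+y)*((14+(y+b))+((a+8)*11))) (not simplifiable)
  at L: (((a*9)+(6*a))+y) (not simplifiable)
  at LL: ((a*9)+(6*a)) (not simplifiable)
  at LLL: (a*9) (not simplifiable)
  at LLR: (6*a) (not simplifiable)
  at R: ((14+(y+b))+((a+8)*11)) (not simplifiable)
  at RL: (14+(y+b)) (not simplifiable)
  at RLR: (y+b) (not simplifiable)
  at RR: ((a+8)*11) (not simplifiable)
  at RRL: (a+8) (not simplifiable)
Result: no simplifiable subexpression found -> normal form.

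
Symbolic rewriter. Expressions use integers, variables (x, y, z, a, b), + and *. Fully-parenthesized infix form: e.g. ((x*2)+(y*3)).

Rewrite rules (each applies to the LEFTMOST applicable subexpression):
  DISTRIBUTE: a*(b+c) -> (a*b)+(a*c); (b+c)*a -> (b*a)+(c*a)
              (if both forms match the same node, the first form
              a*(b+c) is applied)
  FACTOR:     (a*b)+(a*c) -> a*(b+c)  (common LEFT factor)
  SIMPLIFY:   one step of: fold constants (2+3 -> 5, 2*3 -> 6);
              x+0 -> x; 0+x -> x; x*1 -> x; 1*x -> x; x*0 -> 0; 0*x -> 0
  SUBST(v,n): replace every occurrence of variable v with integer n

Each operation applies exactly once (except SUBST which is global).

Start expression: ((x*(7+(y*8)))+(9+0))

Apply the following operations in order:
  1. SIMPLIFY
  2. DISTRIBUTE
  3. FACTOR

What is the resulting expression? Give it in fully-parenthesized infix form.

Answer: ((x*(7+(y*8)))+9)

Derivation:
Start: ((x*(7+(y*8)))+(9+0))
Apply SIMPLIFY at R (target: (9+0)): ((x*(7+(y*8)))+(9+0)) -> ((x*(7+(y*8)))+9)
Apply DISTRIBUTE at L (target: (x*(7+(y*8)))): ((x*(7+(y*8)))+9) -> (((x*7)+(x*(y*8)))+9)
Apply FACTOR at L (target: ((x*7)+(x*(y*8)))): (((x*7)+(x*(y*8)))+9) -> ((x*(7+(y*8)))+9)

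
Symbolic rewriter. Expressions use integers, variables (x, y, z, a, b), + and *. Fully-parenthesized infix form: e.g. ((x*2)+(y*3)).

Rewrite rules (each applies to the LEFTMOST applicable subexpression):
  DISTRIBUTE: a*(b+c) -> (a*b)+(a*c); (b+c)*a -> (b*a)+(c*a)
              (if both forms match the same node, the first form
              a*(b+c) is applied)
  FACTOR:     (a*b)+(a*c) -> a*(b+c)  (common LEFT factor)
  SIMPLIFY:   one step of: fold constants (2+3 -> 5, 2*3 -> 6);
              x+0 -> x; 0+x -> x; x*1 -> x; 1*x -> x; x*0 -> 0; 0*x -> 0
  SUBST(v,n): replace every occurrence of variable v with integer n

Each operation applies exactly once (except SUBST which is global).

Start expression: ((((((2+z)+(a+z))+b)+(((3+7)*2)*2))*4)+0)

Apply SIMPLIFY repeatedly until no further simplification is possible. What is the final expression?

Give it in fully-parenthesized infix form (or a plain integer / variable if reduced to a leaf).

Start: ((((((2+z)+(a+z))+b)+(((3+7)*2)*2))*4)+0)
Step 1: at root: ((((((2+z)+(a+z))+b)+(((3+7)*2)*2))*4)+0) -> (((((2+z)+(a+z))+b)+(((3+7)*2)*2))*4); overall: ((((((2+z)+(a+z))+b)+(((3+7)*2)*2))*4)+0) -> (((((2+z)+(a+z))+b)+(((3+7)*2)*2))*4)
Step 2: at LRLL: (3+7) -> 10; overall: (((((2+z)+(a+z))+b)+(((3+7)*2)*2))*4) -> (((((2+z)+(a+z))+b)+((10*2)*2))*4)
Step 3: at LRL: (10*2) -> 20; overall: (((((2+z)+(a+z))+b)+((10*2)*2))*4) -> (((((2+z)+(a+z))+b)+(20*2))*4)
Step 4: at LR: (20*2) -> 40; overall: (((((2+z)+(a+z))+b)+(20*2))*4) -> (((((2+z)+(a+z))+b)+40)*4)
Fixed point: (((((2+z)+(a+z))+b)+40)*4)

Answer: (((((2+z)+(a+z))+b)+40)*4)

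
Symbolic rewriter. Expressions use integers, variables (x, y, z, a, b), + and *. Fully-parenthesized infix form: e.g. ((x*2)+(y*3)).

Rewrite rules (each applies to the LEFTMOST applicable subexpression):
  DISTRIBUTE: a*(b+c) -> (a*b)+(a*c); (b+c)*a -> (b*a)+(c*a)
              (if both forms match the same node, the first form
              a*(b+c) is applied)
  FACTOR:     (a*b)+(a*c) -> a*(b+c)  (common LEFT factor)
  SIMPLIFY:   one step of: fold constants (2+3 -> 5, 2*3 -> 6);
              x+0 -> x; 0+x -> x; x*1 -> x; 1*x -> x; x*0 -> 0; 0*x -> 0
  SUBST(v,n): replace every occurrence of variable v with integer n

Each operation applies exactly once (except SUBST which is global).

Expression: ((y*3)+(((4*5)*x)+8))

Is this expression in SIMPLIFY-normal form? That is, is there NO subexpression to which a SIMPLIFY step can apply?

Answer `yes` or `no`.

Answer: no

Derivation:
Expression: ((y*3)+(((4*5)*x)+8))
Scanning for simplifiable subexpressions (pre-order)...
  at root: ((y*3)+(((4*5)*x)+8)) (not simplifiable)
  at L: (y*3) (not simplifiable)
  at R: (((4*5)*x)+8) (not simplifiable)
  at RL: ((4*5)*x) (not simplifiable)
  at RLL: (4*5) (SIMPLIFIABLE)
Found simplifiable subexpr at path RLL: (4*5)
One SIMPLIFY step would give: ((y*3)+((20*x)+8))
-> NOT in normal form.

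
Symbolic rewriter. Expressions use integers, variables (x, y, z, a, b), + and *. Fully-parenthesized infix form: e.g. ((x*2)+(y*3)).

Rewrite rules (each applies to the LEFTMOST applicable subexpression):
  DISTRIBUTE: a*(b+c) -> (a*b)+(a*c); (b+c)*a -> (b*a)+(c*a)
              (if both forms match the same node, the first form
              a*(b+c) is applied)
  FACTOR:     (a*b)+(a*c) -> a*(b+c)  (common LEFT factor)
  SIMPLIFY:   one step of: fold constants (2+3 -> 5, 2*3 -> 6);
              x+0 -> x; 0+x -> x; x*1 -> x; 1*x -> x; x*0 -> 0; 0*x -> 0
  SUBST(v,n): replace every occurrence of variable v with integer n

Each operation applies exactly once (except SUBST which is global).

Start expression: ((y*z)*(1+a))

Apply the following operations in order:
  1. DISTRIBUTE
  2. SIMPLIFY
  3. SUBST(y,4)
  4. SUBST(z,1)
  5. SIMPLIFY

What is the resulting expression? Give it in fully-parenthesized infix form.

Start: ((y*z)*(1+a))
Apply DISTRIBUTE at root (target: ((y*z)*(1+a))): ((y*z)*(1+a)) -> (((y*z)*1)+((y*z)*a))
Apply SIMPLIFY at L (target: ((y*z)*1)): (((y*z)*1)+((y*z)*a)) -> ((y*z)+((y*z)*a))
Apply SUBST(y,4): ((y*z)+((y*z)*a)) -> ((4*z)+((4*z)*a))
Apply SUBST(z,1): ((4*z)+((4*z)*a)) -> ((4*1)+((4*1)*a))
Apply SIMPLIFY at L (target: (4*1)): ((4*1)+((4*1)*a)) -> (4+((4*1)*a))

Answer: (4+((4*1)*a))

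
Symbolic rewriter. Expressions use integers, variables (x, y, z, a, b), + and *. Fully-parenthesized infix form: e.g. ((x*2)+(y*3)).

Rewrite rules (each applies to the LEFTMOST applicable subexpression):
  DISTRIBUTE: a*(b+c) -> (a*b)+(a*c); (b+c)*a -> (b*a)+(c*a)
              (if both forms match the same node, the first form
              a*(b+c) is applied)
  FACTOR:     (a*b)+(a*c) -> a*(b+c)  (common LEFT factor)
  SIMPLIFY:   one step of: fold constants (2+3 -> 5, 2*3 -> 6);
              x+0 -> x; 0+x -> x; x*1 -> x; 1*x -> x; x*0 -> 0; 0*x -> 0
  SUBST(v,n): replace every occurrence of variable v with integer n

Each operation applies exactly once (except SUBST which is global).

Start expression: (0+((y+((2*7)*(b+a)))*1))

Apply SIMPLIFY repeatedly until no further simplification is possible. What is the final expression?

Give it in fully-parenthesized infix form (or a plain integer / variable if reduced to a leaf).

Answer: (y+(14*(b+a)))

Derivation:
Start: (0+((y+((2*7)*(b+a)))*1))
Step 1: at root: (0+((y+((2*7)*(b+a)))*1)) -> ((y+((2*7)*(b+a)))*1); overall: (0+((y+((2*7)*(b+a)))*1)) -> ((y+((2*7)*(b+a)))*1)
Step 2: at root: ((y+((2*7)*(b+a)))*1) -> (y+((2*7)*(b+a))); overall: ((y+((2*7)*(b+a)))*1) -> (y+((2*7)*(b+a)))
Step 3: at RL: (2*7) -> 14; overall: (y+((2*7)*(b+a))) -> (y+(14*(b+a)))
Fixed point: (y+(14*(b+a)))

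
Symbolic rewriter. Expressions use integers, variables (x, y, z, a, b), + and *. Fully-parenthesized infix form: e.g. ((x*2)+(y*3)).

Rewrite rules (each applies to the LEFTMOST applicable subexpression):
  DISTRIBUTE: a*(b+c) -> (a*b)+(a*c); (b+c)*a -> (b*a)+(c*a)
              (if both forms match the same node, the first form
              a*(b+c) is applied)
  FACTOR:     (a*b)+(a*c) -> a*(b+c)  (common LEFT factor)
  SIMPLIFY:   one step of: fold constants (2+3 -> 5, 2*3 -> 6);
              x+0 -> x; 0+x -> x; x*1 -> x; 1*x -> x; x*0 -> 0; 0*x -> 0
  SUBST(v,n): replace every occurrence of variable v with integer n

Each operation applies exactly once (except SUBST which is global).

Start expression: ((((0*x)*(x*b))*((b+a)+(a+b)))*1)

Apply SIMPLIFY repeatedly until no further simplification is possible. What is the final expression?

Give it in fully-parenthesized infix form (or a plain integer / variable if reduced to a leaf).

Answer: 0

Derivation:
Start: ((((0*x)*(x*b))*((b+a)+(a+b)))*1)
Step 1: at root: ((((0*x)*(x*b))*((b+a)+(a+b)))*1) -> (((0*x)*(x*b))*((b+a)+(a+b))); overall: ((((0*x)*(x*b))*((b+a)+(a+b)))*1) -> (((0*x)*(x*b))*((b+a)+(a+b)))
Step 2: at LL: (0*x) -> 0; overall: (((0*x)*(x*b))*((b+a)+(a+b))) -> ((0*(x*b))*((b+a)+(a+b)))
Step 3: at L: (0*(x*b)) -> 0; overall: ((0*(x*b))*((b+a)+(a+b))) -> (0*((b+a)+(a+b)))
Step 4: at root: (0*((b+a)+(a+b))) -> 0; overall: (0*((b+a)+(a+b))) -> 0
Fixed point: 0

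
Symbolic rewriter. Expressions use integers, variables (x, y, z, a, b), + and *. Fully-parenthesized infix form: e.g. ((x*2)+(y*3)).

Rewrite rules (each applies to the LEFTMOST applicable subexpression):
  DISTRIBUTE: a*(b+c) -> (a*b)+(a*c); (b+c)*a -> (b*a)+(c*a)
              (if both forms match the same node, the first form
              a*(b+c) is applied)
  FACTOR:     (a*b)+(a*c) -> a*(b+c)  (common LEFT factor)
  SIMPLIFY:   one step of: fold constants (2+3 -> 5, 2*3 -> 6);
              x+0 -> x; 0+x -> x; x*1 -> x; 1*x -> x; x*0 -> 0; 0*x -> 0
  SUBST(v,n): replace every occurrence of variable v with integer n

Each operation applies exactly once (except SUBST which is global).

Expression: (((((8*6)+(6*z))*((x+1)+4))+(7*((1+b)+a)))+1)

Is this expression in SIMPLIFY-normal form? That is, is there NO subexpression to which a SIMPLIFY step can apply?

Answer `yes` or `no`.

Expression: (((((8*6)+(6*z))*((x+1)+4))+(7*((1+b)+a)))+1)
Scanning for simplifiable subexpressions (pre-order)...
  at root: (((((8*6)+(6*z))*((x+1)+4))+(7*((1+b)+a)))+1) (not simplifiable)
  at L: ((((8*6)+(6*z))*((x+1)+4))+(7*((1+b)+a))) (not simplifiable)
  at LL: (((8*6)+(6*z))*((x+1)+4)) (not simplifiable)
  at LLL: ((8*6)+(6*z)) (not simplifiable)
  at LLLL: (8*6) (SIMPLIFIABLE)
  at LLLR: (6*z) (not simplifiable)
  at LLR: ((x+1)+4) (not simplifiable)
  at LLRL: (x+1) (not simplifiable)
  at LR: (7*((1+b)+a)) (not simplifiable)
  at LRR: ((1+b)+a) (not simplifiable)
  at LRRL: (1+b) (not simplifiable)
Found simplifiable subexpr at path LLLL: (8*6)
One SIMPLIFY step would give: ((((48+(6*z))*((x+1)+4))+(7*((1+b)+a)))+1)
-> NOT in normal form.

Answer: no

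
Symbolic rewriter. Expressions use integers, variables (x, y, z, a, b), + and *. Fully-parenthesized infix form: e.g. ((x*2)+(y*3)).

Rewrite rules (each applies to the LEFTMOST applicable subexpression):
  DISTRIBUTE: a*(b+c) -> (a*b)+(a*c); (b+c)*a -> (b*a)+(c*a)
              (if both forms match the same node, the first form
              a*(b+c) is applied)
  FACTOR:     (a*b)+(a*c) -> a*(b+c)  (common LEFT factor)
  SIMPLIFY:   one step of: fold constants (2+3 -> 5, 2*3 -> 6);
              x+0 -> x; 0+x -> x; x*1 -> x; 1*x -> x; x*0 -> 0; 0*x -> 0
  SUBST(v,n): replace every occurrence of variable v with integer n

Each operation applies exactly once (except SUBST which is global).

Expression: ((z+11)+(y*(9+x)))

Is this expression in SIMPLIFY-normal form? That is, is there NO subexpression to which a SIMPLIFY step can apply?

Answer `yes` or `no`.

Answer: yes

Derivation:
Expression: ((z+11)+(y*(9+x)))
Scanning for simplifiable subexpressions (pre-order)...
  at root: ((z+11)+(y*(9+x))) (not simplifiable)
  at L: (z+11) (not simplifiable)
  at R: (y*(9+x)) (not simplifiable)
  at RR: (9+x) (not simplifiable)
Result: no simplifiable subexpression found -> normal form.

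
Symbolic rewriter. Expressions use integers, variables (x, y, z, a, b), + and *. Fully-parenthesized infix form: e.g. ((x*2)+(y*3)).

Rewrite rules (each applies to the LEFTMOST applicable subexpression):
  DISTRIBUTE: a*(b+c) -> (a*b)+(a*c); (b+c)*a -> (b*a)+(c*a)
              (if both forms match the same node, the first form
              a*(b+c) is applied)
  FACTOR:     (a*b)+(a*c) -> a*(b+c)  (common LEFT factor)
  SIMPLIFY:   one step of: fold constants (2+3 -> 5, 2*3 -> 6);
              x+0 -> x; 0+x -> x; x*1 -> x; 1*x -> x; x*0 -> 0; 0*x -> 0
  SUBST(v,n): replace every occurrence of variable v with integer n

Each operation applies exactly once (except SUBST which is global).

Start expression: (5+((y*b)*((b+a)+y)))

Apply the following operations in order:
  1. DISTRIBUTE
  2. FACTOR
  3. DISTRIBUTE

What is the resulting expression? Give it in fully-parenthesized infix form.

Answer: (5+(((y*b)*(b+a))+((y*b)*y)))

Derivation:
Start: (5+((y*b)*((b+a)+y)))
Apply DISTRIBUTE at R (target: ((y*b)*((b+a)+y))): (5+((y*b)*((b+a)+y))) -> (5+(((y*b)*(b+a))+((y*b)*y)))
Apply FACTOR at R (target: (((y*b)*(b+a))+((y*b)*y))): (5+(((y*b)*(b+a))+((y*b)*y))) -> (5+((y*b)*((b+a)+y)))
Apply DISTRIBUTE at R (target: ((y*b)*((b+a)+y))): (5+((y*b)*((b+a)+y))) -> (5+(((y*b)*(b+a))+((y*b)*y)))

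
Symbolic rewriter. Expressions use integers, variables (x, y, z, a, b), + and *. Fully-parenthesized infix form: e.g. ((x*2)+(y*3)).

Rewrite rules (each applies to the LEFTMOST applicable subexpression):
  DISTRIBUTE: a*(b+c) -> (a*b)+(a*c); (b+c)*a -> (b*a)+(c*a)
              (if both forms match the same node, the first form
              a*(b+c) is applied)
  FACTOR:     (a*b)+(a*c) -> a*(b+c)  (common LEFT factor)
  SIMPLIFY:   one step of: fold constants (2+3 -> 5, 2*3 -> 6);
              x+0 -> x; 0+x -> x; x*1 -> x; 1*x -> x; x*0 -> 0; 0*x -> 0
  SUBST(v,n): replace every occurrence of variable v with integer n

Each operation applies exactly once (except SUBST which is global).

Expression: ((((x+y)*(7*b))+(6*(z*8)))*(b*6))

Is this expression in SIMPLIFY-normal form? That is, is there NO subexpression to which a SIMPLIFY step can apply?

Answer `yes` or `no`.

Answer: yes

Derivation:
Expression: ((((x+y)*(7*b))+(6*(z*8)))*(b*6))
Scanning for simplifiable subexpressions (pre-order)...
  at root: ((((x+y)*(7*b))+(6*(z*8)))*(b*6)) (not simplifiable)
  at L: (((x+y)*(7*b))+(6*(z*8))) (not simplifiable)
  at LL: ((x+y)*(7*b)) (not simplifiable)
  at LLL: (x+y) (not simplifiable)
  at LLR: (7*b) (not simplifiable)
  at LR: (6*(z*8)) (not simplifiable)
  at LRR: (z*8) (not simplifiable)
  at R: (b*6) (not simplifiable)
Result: no simplifiable subexpression found -> normal form.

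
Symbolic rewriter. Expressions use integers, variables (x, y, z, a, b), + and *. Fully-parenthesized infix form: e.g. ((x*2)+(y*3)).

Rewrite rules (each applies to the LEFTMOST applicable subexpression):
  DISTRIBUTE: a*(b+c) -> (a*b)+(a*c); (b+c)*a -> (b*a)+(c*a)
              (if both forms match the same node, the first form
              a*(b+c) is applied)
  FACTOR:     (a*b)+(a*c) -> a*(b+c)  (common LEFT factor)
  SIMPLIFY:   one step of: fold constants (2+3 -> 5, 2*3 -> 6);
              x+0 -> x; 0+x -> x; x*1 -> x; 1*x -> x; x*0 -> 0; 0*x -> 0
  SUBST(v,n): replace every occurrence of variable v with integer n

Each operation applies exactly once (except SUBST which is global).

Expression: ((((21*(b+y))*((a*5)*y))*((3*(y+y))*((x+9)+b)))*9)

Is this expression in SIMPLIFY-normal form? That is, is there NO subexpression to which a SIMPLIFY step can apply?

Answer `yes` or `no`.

Expression: ((((21*(b+y))*((a*5)*y))*((3*(y+y))*((x+9)+b)))*9)
Scanning for simplifiable subexpressions (pre-order)...
  at root: ((((21*(b+y))*((a*5)*y))*((3*(y+y))*((x+9)+b)))*9) (not simplifiable)
  at L: (((21*(b+y))*((a*5)*y))*((3*(y+y))*((x+9)+b))) (not simplifiable)
  at LL: ((21*(b+y))*((a*5)*y)) (not simplifiable)
  at LLL: (21*(b+y)) (not simplifiable)
  at LLLR: (b+y) (not simplifiable)
  at LLR: ((a*5)*y) (not simplifiable)
  at LLRL: (a*5) (not simplifiable)
  at LR: ((3*(y+y))*((x+9)+b)) (not simplifiable)
  at LRL: (3*(y+y)) (not simplifiable)
  at LRLR: (y+y) (not simplifiable)
  at LRR: ((x+9)+b) (not simplifiable)
  at LRRL: (x+9) (not simplifiable)
Result: no simplifiable subexpression found -> normal form.

Answer: yes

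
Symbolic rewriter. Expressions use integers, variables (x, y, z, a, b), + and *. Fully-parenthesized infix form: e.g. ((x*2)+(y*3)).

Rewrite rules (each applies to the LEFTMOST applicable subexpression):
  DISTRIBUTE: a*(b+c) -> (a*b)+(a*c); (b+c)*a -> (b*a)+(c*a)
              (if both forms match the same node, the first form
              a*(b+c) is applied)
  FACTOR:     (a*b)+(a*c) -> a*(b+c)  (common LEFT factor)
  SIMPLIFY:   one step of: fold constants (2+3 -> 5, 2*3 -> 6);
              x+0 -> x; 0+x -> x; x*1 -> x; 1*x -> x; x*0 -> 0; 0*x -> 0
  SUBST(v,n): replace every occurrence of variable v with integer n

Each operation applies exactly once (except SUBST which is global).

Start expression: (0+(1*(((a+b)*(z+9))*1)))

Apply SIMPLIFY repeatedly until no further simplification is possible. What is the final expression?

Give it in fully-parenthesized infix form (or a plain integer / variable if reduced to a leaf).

Answer: ((a+b)*(z+9))

Derivation:
Start: (0+(1*(((a+b)*(z+9))*1)))
Step 1: at root: (0+(1*(((a+b)*(z+9))*1))) -> (1*(((a+b)*(z+9))*1)); overall: (0+(1*(((a+b)*(z+9))*1))) -> (1*(((a+b)*(z+9))*1))
Step 2: at root: (1*(((a+b)*(z+9))*1)) -> (((a+b)*(z+9))*1); overall: (1*(((a+b)*(z+9))*1)) -> (((a+b)*(z+9))*1)
Step 3: at root: (((a+b)*(z+9))*1) -> ((a+b)*(z+9)); overall: (((a+b)*(z+9))*1) -> ((a+b)*(z+9))
Fixed point: ((a+b)*(z+9))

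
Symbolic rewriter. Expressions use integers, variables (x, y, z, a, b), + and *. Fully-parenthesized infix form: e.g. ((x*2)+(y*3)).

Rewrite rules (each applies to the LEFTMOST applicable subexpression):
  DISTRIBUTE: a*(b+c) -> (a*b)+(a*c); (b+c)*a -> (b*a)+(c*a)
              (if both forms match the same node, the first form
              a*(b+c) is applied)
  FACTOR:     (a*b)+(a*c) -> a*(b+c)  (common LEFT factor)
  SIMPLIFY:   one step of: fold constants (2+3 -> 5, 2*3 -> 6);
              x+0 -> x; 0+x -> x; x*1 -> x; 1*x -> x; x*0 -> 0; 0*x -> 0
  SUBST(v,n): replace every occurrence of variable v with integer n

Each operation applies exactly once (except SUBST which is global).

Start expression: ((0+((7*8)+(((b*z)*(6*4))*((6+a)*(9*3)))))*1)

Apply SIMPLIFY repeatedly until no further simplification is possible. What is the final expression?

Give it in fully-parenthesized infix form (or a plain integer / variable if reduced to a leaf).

Start: ((0+((7*8)+(((b*z)*(6*4))*((6+a)*(9*3)))))*1)
Step 1: at root: ((0+((7*8)+(((b*z)*(6*4))*((6+a)*(9*3)))))*1) -> (0+((7*8)+(((b*z)*(6*4))*((6+a)*(9*3))))); overall: ((0+((7*8)+(((b*z)*(6*4))*((6+a)*(9*3)))))*1) -> (0+((7*8)+(((b*z)*(6*4))*((6+a)*(9*3)))))
Step 2: at root: (0+((7*8)+(((b*z)*(6*4))*((6+a)*(9*3))))) -> ((7*8)+(((b*z)*(6*4))*((6+a)*(9*3)))); overall: (0+((7*8)+(((b*z)*(6*4))*((6+a)*(9*3))))) -> ((7*8)+(((b*z)*(6*4))*((6+a)*(9*3))))
Step 3: at L: (7*8) -> 56; overall: ((7*8)+(((b*z)*(6*4))*((6+a)*(9*3)))) -> (56+(((b*z)*(6*4))*((6+a)*(9*3))))
Step 4: at RLR: (6*4) -> 24; overall: (56+(((b*z)*(6*4))*((6+a)*(9*3)))) -> (56+(((b*z)*24)*((6+a)*(9*3))))
Step 5: at RRR: (9*3) -> 27; overall: (56+(((b*z)*24)*((6+a)*(9*3)))) -> (56+(((b*z)*24)*((6+a)*27)))
Fixed point: (56+(((b*z)*24)*((6+a)*27)))

Answer: (56+(((b*z)*24)*((6+a)*27)))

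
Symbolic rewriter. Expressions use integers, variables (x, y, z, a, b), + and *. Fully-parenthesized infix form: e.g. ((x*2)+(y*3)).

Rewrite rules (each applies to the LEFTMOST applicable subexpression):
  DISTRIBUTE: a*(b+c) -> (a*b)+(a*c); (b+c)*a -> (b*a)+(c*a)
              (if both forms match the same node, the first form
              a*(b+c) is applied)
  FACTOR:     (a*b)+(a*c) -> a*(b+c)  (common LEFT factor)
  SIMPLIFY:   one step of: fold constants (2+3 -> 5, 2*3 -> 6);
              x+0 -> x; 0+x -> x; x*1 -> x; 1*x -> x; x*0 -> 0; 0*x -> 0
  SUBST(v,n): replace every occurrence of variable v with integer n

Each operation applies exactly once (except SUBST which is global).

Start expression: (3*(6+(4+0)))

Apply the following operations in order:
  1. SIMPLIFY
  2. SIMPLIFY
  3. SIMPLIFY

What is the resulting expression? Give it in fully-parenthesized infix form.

Start: (3*(6+(4+0)))
Apply SIMPLIFY at RR (target: (4+0)): (3*(6+(4+0))) -> (3*(6+4))
Apply SIMPLIFY at R (target: (6+4)): (3*(6+4)) -> (3*10)
Apply SIMPLIFY at root (target: (3*10)): (3*10) -> 30

Answer: 30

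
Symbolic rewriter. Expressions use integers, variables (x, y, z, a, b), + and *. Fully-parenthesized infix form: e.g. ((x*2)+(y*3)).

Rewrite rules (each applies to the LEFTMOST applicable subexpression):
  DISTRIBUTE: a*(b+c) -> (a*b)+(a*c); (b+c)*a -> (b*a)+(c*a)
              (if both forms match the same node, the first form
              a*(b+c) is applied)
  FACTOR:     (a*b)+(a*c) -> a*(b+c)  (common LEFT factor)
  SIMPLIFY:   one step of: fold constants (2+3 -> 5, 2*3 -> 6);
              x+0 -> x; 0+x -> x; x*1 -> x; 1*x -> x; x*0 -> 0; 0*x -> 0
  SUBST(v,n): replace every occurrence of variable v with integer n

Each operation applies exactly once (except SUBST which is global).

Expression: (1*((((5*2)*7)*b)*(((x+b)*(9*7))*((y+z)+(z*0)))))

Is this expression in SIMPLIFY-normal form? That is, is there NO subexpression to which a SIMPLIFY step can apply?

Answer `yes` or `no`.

Answer: no

Derivation:
Expression: (1*((((5*2)*7)*b)*(((x+b)*(9*7))*((y+z)+(z*0)))))
Scanning for simplifiable subexpressions (pre-order)...
  at root: (1*((((5*2)*7)*b)*(((x+b)*(9*7))*((y+z)+(z*0))))) (SIMPLIFIABLE)
  at R: ((((5*2)*7)*b)*(((x+b)*(9*7))*((y+z)+(z*0)))) (not simplifiable)
  at RL: (((5*2)*7)*b) (not simplifiable)
  at RLL: ((5*2)*7) (not simplifiable)
  at RLLL: (5*2) (SIMPLIFIABLE)
  at RR: (((x+b)*(9*7))*((y+z)+(z*0))) (not simplifiable)
  at RRL: ((x+b)*(9*7)) (not simplifiable)
  at RRLL: (x+b) (not simplifiable)
  at RRLR: (9*7) (SIMPLIFIABLE)
  at RRR: ((y+z)+(z*0)) (not simplifiable)
  at RRRL: (y+z) (not simplifiable)
  at RRRR: (z*0) (SIMPLIFIABLE)
Found simplifiable subexpr at path root: (1*((((5*2)*7)*b)*(((x+b)*(9*7))*((y+z)+(z*0)))))
One SIMPLIFY step would give: ((((5*2)*7)*b)*(((x+b)*(9*7))*((y+z)+(z*0))))
-> NOT in normal form.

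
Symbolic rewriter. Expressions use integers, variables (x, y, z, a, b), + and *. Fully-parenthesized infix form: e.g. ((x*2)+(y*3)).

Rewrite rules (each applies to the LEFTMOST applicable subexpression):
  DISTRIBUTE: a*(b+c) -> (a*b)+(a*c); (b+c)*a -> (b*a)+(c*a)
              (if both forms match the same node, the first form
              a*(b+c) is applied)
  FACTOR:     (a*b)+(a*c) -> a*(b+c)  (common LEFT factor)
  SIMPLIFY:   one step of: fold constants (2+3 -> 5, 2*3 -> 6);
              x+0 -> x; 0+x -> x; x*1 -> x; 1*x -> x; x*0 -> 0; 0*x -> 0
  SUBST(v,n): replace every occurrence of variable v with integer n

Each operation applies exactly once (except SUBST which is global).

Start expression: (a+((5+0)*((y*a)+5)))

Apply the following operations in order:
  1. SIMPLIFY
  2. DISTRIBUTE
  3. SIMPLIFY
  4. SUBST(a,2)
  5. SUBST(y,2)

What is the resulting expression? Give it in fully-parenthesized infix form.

Answer: (2+((5*(2*2))+25))

Derivation:
Start: (a+((5+0)*((y*a)+5)))
Apply SIMPLIFY at RL (target: (5+0)): (a+((5+0)*((y*a)+5))) -> (a+(5*((y*a)+5)))
Apply DISTRIBUTE at R (target: (5*((y*a)+5))): (a+(5*((y*a)+5))) -> (a+((5*(y*a))+(5*5)))
Apply SIMPLIFY at RR (target: (5*5)): (a+((5*(y*a))+(5*5))) -> (a+((5*(y*a))+25))
Apply SUBST(a,2): (a+((5*(y*a))+25)) -> (2+((5*(y*2))+25))
Apply SUBST(y,2): (2+((5*(y*2))+25)) -> (2+((5*(2*2))+25))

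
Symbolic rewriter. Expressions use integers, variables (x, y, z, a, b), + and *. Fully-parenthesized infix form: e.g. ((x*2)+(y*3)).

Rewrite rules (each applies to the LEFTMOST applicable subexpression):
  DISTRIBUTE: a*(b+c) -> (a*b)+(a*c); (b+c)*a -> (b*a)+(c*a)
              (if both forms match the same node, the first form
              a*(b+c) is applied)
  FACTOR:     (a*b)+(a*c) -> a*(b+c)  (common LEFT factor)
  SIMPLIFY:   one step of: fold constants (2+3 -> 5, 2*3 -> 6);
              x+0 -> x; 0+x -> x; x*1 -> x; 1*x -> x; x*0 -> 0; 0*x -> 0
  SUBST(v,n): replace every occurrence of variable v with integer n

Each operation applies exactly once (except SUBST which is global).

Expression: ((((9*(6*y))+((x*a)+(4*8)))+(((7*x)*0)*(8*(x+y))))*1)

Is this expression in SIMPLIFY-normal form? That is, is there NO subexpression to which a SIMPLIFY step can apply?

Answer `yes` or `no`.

Expression: ((((9*(6*y))+((x*a)+(4*8)))+(((7*x)*0)*(8*(x+y))))*1)
Scanning for simplifiable subexpressions (pre-order)...
  at root: ((((9*(6*y))+((x*a)+(4*8)))+(((7*x)*0)*(8*(x+y))))*1) (SIMPLIFIABLE)
  at L: (((9*(6*y))+((x*a)+(4*8)))+(((7*x)*0)*(8*(x+y)))) (not simplifiable)
  at LL: ((9*(6*y))+((x*a)+(4*8))) (not simplifiable)
  at LLL: (9*(6*y)) (not simplifiable)
  at LLLR: (6*y) (not simplifiable)
  at LLR: ((x*a)+(4*8)) (not simplifiable)
  at LLRL: (x*a) (not simplifiable)
  at LLRR: (4*8) (SIMPLIFIABLE)
  at LR: (((7*x)*0)*(8*(x+y))) (not simplifiable)
  at LRL: ((7*x)*0) (SIMPLIFIABLE)
  at LRLL: (7*x) (not simplifiable)
  at LRR: (8*(x+y)) (not simplifiable)
  at LRRR: (x+y) (not simplifiable)
Found simplifiable subexpr at path root: ((((9*(6*y))+((x*a)+(4*8)))+(((7*x)*0)*(8*(x+y))))*1)
One SIMPLIFY step would give: (((9*(6*y))+((x*a)+(4*8)))+(((7*x)*0)*(8*(x+y))))
-> NOT in normal form.

Answer: no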